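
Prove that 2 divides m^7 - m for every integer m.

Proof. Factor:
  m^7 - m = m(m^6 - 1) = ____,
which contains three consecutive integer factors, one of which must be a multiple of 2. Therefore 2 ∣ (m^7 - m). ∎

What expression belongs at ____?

m^6 - 1 = (m^2 - 1)(m^4 + m^2 + 1), and m^2 - 1 = (m-1)(m+1).
So m(m^6 - 1) = (m - 1)m(m + 1)(m^4 + m^2 + 1).

(m - 1)m(m + 1)(m^4 + m^2 + 1)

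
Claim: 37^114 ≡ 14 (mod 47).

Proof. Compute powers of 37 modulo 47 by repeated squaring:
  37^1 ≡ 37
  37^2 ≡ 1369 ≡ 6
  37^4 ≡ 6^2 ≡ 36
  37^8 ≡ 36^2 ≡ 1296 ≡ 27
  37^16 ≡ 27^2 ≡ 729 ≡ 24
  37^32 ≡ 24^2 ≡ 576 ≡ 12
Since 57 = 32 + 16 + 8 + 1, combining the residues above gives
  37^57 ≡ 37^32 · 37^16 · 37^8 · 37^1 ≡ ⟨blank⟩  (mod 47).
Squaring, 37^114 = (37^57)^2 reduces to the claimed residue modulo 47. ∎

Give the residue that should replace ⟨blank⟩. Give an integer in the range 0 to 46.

25

37^32 · 37^16 · 37^8 · 37^1 ≡ 12 · 24 · 27 · 37 = 287712.
287712 mod 47 = 25, so 37^57 ≡ 25 (mod 47).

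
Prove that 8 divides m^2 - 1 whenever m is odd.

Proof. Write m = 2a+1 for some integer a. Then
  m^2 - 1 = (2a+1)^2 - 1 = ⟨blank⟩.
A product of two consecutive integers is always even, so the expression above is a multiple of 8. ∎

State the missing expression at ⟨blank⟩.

4a(a + 1)

(2a+1)^2 - 1 = 4a^2 + 4a + 1 - 1 = 4a^2 + 4a = 4a(a+1).
Since a and a+1 are consecutive, a(a+1) is even, and 4·(even) is a multiple of 8.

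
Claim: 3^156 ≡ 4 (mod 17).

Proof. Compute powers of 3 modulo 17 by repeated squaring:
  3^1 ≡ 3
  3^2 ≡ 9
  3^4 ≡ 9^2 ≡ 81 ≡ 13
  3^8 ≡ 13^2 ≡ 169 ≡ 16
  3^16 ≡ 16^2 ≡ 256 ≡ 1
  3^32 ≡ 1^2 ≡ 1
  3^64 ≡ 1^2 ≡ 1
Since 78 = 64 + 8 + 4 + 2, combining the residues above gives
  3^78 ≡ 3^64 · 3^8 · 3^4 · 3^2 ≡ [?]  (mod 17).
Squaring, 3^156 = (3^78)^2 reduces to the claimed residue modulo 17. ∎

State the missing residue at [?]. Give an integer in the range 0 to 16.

3^64 · 3^8 · 3^4 · 3^2 ≡ 1 · 16 · 13 · 9 = 1872.
1872 mod 17 = 2, so 3^78 ≡ 2 (mod 17).

2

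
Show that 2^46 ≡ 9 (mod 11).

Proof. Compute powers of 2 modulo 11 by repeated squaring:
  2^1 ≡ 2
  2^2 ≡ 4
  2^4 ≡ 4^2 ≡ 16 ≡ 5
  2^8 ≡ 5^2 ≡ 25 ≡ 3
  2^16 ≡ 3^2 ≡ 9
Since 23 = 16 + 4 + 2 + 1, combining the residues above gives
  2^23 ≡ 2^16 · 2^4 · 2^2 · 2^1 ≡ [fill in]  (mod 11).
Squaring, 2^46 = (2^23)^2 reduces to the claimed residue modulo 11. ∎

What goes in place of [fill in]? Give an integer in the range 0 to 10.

8

2^16 · 2^4 · 2^2 · 2^1 ≡ 9 · 5 · 4 · 2 = 360.
360 mod 11 = 8, so 2^23 ≡ 8 (mod 11).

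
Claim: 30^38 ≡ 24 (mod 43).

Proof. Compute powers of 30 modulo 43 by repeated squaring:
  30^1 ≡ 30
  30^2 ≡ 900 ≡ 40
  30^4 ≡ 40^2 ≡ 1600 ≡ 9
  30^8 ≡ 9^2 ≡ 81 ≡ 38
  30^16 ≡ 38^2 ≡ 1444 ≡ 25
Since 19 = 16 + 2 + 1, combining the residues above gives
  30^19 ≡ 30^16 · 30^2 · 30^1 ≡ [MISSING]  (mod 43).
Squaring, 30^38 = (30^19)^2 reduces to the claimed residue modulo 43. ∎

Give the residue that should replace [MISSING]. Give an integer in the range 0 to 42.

29

30^16 · 30^2 · 30^1 ≡ 25 · 40 · 30 = 30000.
30000 mod 43 = 29, so 30^19 ≡ 29 (mod 43).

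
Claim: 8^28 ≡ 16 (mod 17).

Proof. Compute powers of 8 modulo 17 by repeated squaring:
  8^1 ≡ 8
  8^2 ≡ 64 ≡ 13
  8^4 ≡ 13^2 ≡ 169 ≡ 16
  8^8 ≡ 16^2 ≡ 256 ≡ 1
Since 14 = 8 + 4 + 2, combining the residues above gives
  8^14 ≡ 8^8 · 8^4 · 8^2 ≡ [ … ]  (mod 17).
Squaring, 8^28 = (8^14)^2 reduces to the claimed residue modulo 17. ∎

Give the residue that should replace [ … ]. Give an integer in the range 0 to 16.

Multiply the listed residues: 1 · 16 · 13 = 16 → 208.
Reducing modulo 17: 208 = 12·17 + 4, so 8^14 ≡ 4.

4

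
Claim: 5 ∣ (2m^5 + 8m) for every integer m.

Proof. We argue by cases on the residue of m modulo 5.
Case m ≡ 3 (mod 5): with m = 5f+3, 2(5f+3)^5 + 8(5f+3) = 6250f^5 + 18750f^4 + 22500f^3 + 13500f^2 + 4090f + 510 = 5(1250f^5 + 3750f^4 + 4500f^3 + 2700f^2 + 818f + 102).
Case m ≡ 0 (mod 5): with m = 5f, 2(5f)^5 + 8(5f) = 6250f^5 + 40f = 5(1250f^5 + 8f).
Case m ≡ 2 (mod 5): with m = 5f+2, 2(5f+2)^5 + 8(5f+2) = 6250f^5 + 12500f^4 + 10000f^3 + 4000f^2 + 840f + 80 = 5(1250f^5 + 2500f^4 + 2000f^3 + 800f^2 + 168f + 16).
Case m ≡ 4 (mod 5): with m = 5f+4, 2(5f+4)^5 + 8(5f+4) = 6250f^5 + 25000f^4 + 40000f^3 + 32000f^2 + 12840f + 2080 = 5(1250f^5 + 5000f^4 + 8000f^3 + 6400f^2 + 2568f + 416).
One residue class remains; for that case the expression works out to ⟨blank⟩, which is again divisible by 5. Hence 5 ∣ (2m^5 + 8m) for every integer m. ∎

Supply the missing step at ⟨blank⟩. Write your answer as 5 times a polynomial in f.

The residues treated are {3, 0, 2, 4}, so the missing case is m ≡ 1 (mod 5); write m = 5f+1.
Then 2(5f+1)^5 + 8(5f+1) = 6250f^5 + 6250f^4 + 2500f^3 + 500f^2 + 90f + 10 = 5(1250f^5 + 1250f^4 + 500f^3 + 100f^2 + 18f + 2).

5(1250f^5 + 1250f^4 + 500f^3 + 100f^2 + 18f + 2)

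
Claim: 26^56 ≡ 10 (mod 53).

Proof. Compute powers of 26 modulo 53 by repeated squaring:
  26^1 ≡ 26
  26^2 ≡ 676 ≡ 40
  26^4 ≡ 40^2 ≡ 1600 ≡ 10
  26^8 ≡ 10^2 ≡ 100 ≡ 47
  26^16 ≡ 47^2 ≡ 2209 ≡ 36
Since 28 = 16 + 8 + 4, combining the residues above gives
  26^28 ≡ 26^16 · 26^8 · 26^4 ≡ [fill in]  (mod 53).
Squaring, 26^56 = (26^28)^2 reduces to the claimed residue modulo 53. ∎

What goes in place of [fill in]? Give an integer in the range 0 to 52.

13

26^16 · 26^8 · 26^4 ≡ 36 · 47 · 10 = 16920.
16920 mod 53 = 13, so 26^28 ≡ 13 (mod 53).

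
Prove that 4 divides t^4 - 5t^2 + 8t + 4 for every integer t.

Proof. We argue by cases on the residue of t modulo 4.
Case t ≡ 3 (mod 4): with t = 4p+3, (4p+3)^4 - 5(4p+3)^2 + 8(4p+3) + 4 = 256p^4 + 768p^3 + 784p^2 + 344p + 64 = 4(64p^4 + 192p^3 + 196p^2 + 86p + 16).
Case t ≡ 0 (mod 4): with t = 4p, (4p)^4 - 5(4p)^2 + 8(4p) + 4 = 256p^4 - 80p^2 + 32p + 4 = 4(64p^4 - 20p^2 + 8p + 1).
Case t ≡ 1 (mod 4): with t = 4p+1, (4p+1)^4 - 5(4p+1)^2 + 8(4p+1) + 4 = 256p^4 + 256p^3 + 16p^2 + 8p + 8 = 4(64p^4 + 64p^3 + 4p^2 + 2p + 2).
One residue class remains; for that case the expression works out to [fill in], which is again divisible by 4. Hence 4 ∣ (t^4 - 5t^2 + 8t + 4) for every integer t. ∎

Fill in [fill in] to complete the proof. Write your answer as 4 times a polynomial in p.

4(64p^4 + 128p^3 + 76p^2 + 20p + 4)

Only t ≡ 2 (mod 4) is unaccounted for. Put t = 4p+2:
(4p+2)^4 - 5(4p+2)^2 + 8(4p+2) + 4 expands to 256p^4 + 512p^3 + 304p^2 + 80p + 16,
and factoring out 4 leaves 4(64p^4 + 128p^3 + 76p^2 + 20p + 4).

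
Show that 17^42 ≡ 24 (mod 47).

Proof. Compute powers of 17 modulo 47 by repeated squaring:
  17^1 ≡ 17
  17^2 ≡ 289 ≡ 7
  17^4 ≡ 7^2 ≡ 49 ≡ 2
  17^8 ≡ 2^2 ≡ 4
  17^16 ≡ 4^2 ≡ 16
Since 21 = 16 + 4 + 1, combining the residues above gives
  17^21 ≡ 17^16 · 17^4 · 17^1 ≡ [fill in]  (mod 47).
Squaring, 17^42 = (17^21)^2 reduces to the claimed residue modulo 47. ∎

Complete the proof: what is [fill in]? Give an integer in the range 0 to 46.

17^16 · 17^4 · 17^1 ≡ 16 · 2 · 17 = 544.
544 mod 47 = 27, so 17^21 ≡ 27 (mod 47).

27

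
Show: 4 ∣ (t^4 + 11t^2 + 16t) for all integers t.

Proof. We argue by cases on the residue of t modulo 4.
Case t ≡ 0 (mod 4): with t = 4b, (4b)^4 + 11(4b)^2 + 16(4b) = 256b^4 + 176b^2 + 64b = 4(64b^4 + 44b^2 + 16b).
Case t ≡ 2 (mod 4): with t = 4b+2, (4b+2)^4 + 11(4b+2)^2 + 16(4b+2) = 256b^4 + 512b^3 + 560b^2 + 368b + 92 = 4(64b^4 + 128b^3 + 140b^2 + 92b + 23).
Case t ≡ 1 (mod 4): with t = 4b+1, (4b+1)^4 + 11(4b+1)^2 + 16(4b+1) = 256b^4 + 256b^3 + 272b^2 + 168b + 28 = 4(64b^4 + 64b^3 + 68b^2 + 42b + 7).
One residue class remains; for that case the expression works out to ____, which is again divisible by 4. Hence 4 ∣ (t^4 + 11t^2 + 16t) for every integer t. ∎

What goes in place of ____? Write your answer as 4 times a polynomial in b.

The residues treated are {0, 2, 1}, so the missing case is t ≡ 3 (mod 4); write t = 4b+3.
Then (4b+3)^4 + 11(4b+3)^2 + 16(4b+3) = 256b^4 + 768b^3 + 1040b^2 + 760b + 228 = 4(64b^4 + 192b^3 + 260b^2 + 190b + 57).

4(64b^4 + 192b^3 + 260b^2 + 190b + 57)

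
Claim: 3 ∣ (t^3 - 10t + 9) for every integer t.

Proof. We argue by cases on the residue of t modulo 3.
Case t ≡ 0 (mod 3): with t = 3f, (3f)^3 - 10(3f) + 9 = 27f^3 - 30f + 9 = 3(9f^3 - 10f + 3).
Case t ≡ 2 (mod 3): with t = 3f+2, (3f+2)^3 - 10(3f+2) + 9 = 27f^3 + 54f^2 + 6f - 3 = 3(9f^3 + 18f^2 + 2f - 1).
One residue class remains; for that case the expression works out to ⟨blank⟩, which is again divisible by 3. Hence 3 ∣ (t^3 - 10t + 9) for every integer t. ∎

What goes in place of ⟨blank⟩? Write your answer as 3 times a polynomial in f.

The residues treated are {0, 2}, so the missing case is t ≡ 1 (mod 3); write t = 3f+1.
Then (3f+1)^3 - 10(3f+1) + 9 = 27f^3 + 27f^2 - 21f = 3(9f^3 + 9f^2 - 7f).

3(9f^3 + 9f^2 - 7f)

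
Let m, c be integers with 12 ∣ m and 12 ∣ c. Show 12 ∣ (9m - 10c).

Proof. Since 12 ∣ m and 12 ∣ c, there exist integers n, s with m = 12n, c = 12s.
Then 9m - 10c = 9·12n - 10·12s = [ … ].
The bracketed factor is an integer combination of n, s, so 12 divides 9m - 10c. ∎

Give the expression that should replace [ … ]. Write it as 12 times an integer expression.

12(9n - 10s)

Pull the common 12 out of every term: 9·12n - 10·12s = 12(9n - 10s).
9n - 10s is an integer, which exhibits the divisibility.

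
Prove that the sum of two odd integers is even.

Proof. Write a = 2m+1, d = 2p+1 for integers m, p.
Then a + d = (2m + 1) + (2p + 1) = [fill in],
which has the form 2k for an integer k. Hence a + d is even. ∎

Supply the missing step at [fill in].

Expanding: (2m + 1) + (2p + 1) = 2m + 2p + 2.
Every term is even; pulling out the factor of 2 gives 2(m + p + 1).

2(m + p + 1)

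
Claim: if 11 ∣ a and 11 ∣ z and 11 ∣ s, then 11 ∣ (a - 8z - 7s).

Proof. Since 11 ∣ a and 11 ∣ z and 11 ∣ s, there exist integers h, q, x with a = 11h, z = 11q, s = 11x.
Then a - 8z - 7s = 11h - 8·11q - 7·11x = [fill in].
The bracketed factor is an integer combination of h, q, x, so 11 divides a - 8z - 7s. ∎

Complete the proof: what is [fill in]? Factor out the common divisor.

Pull the common 11 out of every term: 11h - 8·11q - 7·11x = 11(h - 8q - 7x).
h - 8q - 7x is an integer, which exhibits the divisibility.

11(h - 8q - 7x)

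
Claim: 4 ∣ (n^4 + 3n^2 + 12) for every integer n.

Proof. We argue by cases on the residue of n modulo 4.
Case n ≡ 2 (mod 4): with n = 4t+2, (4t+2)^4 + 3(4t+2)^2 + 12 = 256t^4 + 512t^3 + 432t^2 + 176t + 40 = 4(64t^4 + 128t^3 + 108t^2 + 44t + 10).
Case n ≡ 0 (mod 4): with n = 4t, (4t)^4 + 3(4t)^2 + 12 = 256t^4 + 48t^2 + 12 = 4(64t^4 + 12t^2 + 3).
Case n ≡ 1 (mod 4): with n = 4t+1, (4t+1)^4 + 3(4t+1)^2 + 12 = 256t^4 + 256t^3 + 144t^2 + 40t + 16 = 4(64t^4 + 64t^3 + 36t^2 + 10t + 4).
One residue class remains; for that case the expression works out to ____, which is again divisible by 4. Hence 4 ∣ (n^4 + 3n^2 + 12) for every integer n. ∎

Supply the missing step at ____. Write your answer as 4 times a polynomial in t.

Only n ≡ 3 (mod 4) is unaccounted for. Put n = 4t+3:
(4t+3)^4 + 3(4t+3)^2 + 12 expands to 256t^4 + 768t^3 + 912t^2 + 504t + 120,
and factoring out 4 leaves 4(64t^4 + 192t^3 + 228t^2 + 126t + 30).

4(64t^4 + 192t^3 + 228t^2 + 126t + 30)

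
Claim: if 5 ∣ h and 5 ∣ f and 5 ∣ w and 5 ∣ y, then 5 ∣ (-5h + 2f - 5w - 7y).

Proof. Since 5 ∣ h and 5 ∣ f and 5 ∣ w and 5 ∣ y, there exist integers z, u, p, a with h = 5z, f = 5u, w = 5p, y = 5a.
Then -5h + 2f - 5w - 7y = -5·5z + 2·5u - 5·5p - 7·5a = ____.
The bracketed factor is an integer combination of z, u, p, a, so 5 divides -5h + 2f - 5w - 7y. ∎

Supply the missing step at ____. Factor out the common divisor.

5(-7a - 5p + 2u - 5z)

Each term has a factor of 5: -5·5z + 2·5u - 5·5p - 7·5a = 5·(-7a - 5p + 2u - 5z).
Since -7a - 5p + 2u - 5z is an integer, 5 ∣ (-5h + 2f - 5w - 7y).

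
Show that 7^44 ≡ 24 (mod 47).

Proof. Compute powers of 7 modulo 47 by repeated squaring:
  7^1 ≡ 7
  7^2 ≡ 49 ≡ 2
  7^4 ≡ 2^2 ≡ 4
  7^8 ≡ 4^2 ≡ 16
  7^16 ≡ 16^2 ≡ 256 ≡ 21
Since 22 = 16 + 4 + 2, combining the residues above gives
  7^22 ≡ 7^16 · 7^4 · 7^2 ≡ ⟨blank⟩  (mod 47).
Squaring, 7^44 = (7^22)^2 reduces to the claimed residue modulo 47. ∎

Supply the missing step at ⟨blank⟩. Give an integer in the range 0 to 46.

27

Multiply the listed residues: 21 · 4 · 2 = 84 → 168.
Reducing modulo 47: 168 = 3·47 + 27, so 7^22 ≡ 27.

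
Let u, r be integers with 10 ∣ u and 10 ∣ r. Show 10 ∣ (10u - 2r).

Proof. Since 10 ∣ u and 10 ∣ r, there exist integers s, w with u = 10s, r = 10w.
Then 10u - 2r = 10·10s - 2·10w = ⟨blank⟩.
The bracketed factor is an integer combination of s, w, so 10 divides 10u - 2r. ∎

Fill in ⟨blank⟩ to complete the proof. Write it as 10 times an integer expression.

10(10s - 2w)

Pull the common 10 out of every term: 10·10s - 2·10w = 10(10s - 2w).
10s - 2w is an integer, which exhibits the divisibility.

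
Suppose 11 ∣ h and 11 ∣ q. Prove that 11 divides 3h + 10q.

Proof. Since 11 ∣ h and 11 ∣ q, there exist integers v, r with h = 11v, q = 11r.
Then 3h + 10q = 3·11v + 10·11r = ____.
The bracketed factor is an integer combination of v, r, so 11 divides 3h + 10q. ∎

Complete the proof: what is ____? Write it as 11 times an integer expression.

Each term has a factor of 11: 3·11v + 10·11r = 11·(10r + 3v).
Since 10r + 3v is an integer, 11 ∣ (3h + 10q).

11(10r + 3v)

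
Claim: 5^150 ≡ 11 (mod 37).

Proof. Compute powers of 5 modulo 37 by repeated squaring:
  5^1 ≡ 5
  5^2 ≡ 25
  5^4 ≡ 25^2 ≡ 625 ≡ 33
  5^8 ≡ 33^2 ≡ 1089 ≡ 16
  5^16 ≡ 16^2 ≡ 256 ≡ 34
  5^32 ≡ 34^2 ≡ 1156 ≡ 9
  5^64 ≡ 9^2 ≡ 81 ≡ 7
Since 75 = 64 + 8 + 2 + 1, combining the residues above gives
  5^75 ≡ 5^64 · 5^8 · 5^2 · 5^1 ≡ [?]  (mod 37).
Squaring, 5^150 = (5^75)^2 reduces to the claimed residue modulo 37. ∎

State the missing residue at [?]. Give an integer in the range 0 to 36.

5^64 · 5^8 · 5^2 · 5^1 ≡ 7 · 16 · 25 · 5 = 14000.
14000 mod 37 = 14, so 5^75 ≡ 14 (mod 37).

14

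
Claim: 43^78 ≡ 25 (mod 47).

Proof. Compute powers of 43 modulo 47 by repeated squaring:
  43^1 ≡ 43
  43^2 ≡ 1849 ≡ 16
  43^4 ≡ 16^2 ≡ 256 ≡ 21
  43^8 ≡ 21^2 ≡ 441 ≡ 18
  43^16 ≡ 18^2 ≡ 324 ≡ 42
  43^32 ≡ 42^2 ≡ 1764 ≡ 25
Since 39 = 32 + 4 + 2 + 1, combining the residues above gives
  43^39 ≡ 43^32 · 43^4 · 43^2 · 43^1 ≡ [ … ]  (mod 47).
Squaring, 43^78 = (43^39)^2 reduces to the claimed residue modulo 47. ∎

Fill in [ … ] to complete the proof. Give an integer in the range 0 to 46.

5

Multiply the listed residues: 25 · 21 · 16 · 43 = 525 → 8400 → 361200.
Reducing modulo 47: 361200 = 7685·47 + 5, so 43^39 ≡ 5.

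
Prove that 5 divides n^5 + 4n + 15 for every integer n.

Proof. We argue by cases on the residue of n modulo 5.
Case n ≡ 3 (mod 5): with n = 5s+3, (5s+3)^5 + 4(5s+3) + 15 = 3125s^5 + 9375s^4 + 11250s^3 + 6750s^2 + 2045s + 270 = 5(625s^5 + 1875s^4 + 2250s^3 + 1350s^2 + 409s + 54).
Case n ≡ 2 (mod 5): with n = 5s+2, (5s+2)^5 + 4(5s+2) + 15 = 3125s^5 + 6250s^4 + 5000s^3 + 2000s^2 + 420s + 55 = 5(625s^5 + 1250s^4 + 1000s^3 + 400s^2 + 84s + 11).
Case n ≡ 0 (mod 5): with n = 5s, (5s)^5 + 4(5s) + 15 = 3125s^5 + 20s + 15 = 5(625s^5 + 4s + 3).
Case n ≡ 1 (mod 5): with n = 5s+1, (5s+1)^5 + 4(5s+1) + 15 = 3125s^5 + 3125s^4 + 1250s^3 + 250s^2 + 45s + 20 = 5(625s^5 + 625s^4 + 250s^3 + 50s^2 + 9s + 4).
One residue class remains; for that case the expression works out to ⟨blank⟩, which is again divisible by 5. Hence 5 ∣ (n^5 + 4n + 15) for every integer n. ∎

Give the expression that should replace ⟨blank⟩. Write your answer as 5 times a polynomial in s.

5(625s^5 + 2500s^4 + 4000s^3 + 3200s^2 + 1284s + 211)

Only n ≡ 4 (mod 5) is unaccounted for. Put n = 5s+4:
(5s+4)^5 + 4(5s+4) + 15 expands to 3125s^5 + 12500s^4 + 20000s^3 + 16000s^2 + 6420s + 1055,
and factoring out 5 leaves 5(625s^5 + 2500s^4 + 4000s^3 + 3200s^2 + 1284s + 211).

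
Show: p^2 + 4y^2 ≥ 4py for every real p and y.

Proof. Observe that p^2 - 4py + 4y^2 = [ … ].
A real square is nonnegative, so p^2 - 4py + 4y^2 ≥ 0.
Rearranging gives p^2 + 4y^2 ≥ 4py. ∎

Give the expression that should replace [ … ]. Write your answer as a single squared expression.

The leading and trailing coefficients are 1^2 and 2^2, and 4 = 2·1·2, so the trinomial is (p - 2y)^2.
Hence p^2 - 4py + 4y^2 ≥ 0.

(p - 2y)^2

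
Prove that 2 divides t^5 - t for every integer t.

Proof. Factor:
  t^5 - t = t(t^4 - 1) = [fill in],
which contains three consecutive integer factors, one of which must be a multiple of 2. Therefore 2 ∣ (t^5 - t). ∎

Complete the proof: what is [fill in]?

t^4 - 1 = (t^2 - 1)(t^2 + 1), and t^2 - 1 = (t-1)(t+1).
So t(t^4 - 1) = (t - 1)t(t + 1)(t^2 + 1).

(t - 1)t(t + 1)(t^2 + 1)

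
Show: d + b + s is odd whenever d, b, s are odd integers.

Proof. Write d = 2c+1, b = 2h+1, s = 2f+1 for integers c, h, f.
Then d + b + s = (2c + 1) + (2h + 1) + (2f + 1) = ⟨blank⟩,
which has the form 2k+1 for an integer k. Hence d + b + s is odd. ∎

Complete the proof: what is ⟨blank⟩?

2(c + f + h + 1) + 1

(2c + 1) + (2h + 1) + (2f + 1) = 2c + 2f + 2h + 3
= 2(c + f + h + 1) + 1.
Since c + f + h + 1 is an integer, the sum is of the form 2k+1 for an integer k.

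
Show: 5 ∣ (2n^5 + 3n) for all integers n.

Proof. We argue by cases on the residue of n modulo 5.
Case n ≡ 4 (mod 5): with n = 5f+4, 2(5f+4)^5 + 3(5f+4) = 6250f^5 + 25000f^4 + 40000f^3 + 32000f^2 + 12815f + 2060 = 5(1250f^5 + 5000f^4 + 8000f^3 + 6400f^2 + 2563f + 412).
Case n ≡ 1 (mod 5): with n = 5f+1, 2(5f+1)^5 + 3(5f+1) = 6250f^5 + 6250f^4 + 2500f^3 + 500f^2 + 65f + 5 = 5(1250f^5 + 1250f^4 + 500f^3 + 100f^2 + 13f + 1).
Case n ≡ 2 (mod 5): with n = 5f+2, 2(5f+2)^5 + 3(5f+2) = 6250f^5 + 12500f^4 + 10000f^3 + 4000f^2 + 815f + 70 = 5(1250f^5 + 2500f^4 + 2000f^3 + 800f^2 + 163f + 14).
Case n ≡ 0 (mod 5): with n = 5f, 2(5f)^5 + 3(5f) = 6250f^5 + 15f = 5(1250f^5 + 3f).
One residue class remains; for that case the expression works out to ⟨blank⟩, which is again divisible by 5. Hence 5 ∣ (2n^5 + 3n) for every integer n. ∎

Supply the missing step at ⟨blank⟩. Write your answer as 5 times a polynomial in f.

5(1250f^5 + 3750f^4 + 4500f^3 + 2700f^2 + 813f + 99)

Only n ≡ 3 (mod 5) is unaccounted for. Put n = 5f+3:
2(5f+3)^5 + 3(5f+3) expands to 6250f^5 + 18750f^4 + 22500f^3 + 13500f^2 + 4065f + 495,
and factoring out 5 leaves 5(1250f^5 + 3750f^4 + 4500f^3 + 2700f^2 + 813f + 99).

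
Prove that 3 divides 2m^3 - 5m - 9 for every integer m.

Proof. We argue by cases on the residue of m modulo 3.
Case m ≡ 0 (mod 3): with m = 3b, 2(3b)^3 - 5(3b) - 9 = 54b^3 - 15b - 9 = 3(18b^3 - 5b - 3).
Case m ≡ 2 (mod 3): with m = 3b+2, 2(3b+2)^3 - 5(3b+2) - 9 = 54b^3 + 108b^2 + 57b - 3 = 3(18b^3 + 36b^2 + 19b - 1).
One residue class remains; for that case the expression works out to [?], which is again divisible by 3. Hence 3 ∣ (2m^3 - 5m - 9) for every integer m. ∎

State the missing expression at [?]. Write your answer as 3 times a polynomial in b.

3(18b^3 + 18b^2 + b - 4)

Only m ≡ 1 (mod 3) is unaccounted for. Put m = 3b+1:
2(3b+1)^3 - 5(3b+1) - 9 expands to 54b^3 + 54b^2 + 3b - 12,
and factoring out 3 leaves 3(18b^3 + 18b^2 + b - 4).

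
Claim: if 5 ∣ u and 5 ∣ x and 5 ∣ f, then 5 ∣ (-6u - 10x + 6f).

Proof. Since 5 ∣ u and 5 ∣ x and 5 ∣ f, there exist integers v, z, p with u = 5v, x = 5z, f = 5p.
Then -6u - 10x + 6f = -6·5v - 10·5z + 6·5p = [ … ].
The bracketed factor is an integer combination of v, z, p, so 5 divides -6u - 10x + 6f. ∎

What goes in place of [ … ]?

Each term has a factor of 5: -6·5v - 10·5z + 6·5p = 5·(6p - 6v - 10z).
Since 6p - 6v - 10z is an integer, 5 ∣ (-6u - 10x + 6f).

5(6p - 6v - 10z)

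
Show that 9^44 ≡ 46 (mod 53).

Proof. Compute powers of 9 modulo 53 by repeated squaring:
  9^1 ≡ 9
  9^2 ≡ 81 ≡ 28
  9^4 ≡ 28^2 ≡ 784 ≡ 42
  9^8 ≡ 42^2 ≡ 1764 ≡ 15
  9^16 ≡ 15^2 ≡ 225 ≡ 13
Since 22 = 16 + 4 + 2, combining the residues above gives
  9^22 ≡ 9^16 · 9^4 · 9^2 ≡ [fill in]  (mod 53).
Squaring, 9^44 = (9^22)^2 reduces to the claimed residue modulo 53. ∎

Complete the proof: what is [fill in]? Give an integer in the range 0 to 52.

9^16 · 9^4 · 9^2 ≡ 13 · 42 · 28 = 15288.
15288 mod 53 = 24, so 9^22 ≡ 24 (mod 53).

24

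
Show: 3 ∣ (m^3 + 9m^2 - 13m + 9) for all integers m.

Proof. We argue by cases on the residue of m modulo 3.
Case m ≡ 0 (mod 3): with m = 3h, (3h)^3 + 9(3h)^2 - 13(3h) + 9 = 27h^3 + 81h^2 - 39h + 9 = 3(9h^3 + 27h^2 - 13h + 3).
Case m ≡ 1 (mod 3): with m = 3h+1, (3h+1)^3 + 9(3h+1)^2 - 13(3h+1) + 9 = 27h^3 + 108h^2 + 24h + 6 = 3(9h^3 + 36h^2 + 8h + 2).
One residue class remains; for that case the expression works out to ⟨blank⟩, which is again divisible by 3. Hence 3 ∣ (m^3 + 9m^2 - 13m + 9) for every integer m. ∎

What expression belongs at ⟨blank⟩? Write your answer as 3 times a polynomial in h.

3(9h^3 + 45h^2 + 35h + 9)

Only m ≡ 2 (mod 3) is unaccounted for. Put m = 3h+2:
(3h+2)^3 + 9(3h+2)^2 - 13(3h+2) + 9 expands to 27h^3 + 135h^2 + 105h + 27,
and factoring out 3 leaves 3(9h^3 + 45h^2 + 35h + 9).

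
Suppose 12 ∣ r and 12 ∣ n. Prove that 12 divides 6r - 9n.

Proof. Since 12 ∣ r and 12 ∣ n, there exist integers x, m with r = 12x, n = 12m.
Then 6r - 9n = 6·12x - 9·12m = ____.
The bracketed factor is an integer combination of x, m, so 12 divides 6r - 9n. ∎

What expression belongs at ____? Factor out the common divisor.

Each term has a factor of 12: 6·12x - 9·12m = 12·(-9m + 6x).
Since -9m + 6x is an integer, 12 ∣ (6r - 9n).

12(-9m + 6x)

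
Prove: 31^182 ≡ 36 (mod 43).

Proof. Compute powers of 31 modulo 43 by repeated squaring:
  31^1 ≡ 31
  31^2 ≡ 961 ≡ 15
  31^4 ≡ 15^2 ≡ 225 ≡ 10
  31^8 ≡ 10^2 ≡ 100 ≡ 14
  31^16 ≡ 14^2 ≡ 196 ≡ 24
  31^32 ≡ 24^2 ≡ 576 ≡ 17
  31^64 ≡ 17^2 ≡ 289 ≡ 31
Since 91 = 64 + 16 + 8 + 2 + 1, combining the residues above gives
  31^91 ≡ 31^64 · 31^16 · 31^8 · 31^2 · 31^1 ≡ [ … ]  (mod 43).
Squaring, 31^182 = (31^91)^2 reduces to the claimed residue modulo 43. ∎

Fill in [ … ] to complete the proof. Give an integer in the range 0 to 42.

6

Multiply the listed residues: 31 · 24 · 14 · 15 · 31 = 744 → 10416 → 156240 → 4843440.
Reducing modulo 43: 4843440 = 112638·43 + 6, so 31^91 ≡ 6.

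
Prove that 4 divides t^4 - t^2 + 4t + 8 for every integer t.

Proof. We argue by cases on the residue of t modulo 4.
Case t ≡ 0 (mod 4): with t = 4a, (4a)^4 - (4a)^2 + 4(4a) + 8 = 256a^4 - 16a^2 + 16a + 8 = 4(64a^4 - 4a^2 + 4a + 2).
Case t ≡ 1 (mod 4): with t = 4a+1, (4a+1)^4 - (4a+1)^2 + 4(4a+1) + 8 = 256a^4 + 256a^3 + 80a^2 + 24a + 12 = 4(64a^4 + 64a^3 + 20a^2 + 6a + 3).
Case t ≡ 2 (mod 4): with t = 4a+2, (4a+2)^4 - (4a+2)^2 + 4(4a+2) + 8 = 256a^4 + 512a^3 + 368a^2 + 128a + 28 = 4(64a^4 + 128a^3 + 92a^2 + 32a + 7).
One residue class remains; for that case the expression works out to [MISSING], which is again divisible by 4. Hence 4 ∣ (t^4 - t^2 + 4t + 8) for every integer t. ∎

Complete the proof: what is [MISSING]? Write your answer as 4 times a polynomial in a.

The residues treated are {0, 1, 2}, so the missing case is t ≡ 3 (mod 4); write t = 4a+3.
Then (4a+3)^4 - (4a+3)^2 + 4(4a+3) + 8 = 256a^4 + 768a^3 + 848a^2 + 424a + 92 = 4(64a^4 + 192a^3 + 212a^2 + 106a + 23).

4(64a^4 + 192a^3 + 212a^2 + 106a + 23)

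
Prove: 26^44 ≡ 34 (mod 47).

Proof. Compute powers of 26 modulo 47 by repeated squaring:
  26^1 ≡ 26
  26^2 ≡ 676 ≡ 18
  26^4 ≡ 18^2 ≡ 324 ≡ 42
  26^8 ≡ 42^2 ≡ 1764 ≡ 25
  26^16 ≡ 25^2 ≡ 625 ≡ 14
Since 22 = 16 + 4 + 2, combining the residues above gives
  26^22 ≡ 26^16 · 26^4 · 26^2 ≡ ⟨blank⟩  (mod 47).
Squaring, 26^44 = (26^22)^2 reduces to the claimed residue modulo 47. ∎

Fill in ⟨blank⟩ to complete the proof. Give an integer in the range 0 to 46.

26^16 · 26^4 · 26^2 ≡ 14 · 42 · 18 = 10584.
10584 mod 47 = 9, so 26^22 ≡ 9 (mod 47).

9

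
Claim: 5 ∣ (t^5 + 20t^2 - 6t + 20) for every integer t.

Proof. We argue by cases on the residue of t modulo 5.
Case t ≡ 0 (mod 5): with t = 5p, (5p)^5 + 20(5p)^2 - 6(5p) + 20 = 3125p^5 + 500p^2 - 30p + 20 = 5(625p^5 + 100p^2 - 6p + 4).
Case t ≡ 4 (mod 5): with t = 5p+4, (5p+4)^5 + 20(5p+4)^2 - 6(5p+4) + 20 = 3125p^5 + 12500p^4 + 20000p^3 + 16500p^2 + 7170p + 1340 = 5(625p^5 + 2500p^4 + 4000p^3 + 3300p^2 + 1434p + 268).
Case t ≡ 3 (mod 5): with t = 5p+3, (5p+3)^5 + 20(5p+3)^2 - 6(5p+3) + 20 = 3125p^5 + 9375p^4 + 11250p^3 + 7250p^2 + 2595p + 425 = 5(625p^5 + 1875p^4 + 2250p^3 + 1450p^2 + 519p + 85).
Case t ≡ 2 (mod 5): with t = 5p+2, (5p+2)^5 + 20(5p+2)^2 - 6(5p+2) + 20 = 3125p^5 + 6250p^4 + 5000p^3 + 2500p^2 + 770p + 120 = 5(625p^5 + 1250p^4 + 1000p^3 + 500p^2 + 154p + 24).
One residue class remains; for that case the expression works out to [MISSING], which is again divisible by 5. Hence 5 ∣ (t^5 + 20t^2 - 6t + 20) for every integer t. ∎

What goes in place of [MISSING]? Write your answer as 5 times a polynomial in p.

5(625p^5 + 625p^4 + 250p^3 + 150p^2 + 39p + 7)

Only t ≡ 1 (mod 5) is unaccounted for. Put t = 5p+1:
(5p+1)^5 + 20(5p+1)^2 - 6(5p+1) + 20 expands to 3125p^5 + 3125p^4 + 1250p^3 + 750p^2 + 195p + 35,
and factoring out 5 leaves 5(625p^5 + 625p^4 + 250p^3 + 150p^2 + 39p + 7).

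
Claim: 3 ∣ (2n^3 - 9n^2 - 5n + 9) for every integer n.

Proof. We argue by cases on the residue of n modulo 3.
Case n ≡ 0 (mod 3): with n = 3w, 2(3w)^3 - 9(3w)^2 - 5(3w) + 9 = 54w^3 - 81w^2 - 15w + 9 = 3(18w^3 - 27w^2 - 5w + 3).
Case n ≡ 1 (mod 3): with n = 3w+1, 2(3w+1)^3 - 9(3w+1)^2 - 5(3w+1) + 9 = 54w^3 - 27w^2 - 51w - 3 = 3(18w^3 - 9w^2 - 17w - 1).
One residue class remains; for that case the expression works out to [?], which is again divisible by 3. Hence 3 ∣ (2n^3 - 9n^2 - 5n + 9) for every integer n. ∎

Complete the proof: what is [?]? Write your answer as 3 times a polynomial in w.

The residues treated are {0, 1}, so the missing case is n ≡ 2 (mod 3); write n = 3w+2.
Then 2(3w+2)^3 - 9(3w+2)^2 - 5(3w+2) + 9 = 54w^3 + 27w^2 - 51w - 21 = 3(18w^3 + 9w^2 - 17w - 7).

3(18w^3 + 9w^2 - 17w - 7)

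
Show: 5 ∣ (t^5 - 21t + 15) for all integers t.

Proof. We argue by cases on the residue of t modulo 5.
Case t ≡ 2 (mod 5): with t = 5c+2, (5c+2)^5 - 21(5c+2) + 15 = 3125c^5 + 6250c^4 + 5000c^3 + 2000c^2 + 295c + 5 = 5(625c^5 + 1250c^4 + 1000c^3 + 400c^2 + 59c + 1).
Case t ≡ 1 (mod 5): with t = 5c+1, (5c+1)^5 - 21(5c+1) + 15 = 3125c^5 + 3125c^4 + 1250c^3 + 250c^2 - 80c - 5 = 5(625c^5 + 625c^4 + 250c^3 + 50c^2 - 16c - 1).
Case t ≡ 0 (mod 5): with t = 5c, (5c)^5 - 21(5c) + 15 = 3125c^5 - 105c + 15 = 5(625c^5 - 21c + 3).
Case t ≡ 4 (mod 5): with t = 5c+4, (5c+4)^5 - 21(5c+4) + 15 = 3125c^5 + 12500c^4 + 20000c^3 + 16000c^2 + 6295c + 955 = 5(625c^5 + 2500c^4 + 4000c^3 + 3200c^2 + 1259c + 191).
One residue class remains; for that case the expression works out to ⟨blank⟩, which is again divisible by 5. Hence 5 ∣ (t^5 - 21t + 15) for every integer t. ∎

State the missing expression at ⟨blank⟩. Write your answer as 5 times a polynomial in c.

5(625c^5 + 1875c^4 + 2250c^3 + 1350c^2 + 384c + 39)

Only t ≡ 3 (mod 5) is unaccounted for. Put t = 5c+3:
(5c+3)^5 - 21(5c+3) + 15 expands to 3125c^5 + 9375c^4 + 11250c^3 + 6750c^2 + 1920c + 195,
and factoring out 5 leaves 5(625c^5 + 1875c^4 + 2250c^3 + 1350c^2 + 384c + 39).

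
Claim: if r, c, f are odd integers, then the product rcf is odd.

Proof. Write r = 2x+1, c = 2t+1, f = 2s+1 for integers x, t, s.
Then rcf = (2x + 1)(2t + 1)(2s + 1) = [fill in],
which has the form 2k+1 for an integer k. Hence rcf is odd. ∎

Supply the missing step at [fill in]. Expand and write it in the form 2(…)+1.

(2x + 1)(2t + 1)(2s + 1) = 8stx + 4st + 4sx + 2s + 4tx + 2t + 2x + 1
= 2(4stx + 2st + 2sx + s + 2tx + t + x) + 1.
Since 4stx + 2st + 2sx + s + 2tx + t + x is an integer, the product is of the form 2k+1 for an integer k.

2(4stx + 2st + 2sx + s + 2tx + t + x) + 1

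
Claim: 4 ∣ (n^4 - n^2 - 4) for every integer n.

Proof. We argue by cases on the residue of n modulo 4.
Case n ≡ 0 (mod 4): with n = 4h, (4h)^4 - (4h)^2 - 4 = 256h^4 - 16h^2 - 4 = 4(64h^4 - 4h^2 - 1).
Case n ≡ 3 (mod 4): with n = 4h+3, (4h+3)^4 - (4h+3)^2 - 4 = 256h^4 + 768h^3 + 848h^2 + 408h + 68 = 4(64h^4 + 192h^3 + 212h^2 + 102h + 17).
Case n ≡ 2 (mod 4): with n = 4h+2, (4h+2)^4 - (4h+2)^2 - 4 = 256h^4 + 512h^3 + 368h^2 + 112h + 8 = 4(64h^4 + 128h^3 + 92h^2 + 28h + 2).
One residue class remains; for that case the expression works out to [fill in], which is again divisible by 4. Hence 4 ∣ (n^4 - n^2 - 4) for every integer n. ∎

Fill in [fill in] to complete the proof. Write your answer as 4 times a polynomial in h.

4(64h^4 + 64h^3 + 20h^2 + 2h - 1)

The residues treated are {0, 3, 2}, so the missing case is n ≡ 1 (mod 4); write n = 4h+1.
Then (4h+1)^4 - (4h+1)^2 - 4 = 256h^4 + 256h^3 + 80h^2 + 8h - 4 = 4(64h^4 + 64h^3 + 20h^2 + 2h - 1).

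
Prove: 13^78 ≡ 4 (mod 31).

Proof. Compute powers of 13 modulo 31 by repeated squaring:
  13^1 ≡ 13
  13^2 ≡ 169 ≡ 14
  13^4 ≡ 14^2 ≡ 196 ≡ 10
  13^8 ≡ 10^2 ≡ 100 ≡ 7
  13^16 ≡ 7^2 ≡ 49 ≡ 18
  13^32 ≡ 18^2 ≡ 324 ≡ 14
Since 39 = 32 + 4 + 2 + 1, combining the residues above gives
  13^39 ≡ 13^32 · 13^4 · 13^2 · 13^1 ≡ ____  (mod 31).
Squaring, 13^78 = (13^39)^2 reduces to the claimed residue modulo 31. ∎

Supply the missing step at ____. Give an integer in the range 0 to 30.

29

Multiply the listed residues: 14 · 10 · 14 · 13 = 140 → 1960 → 25480.
Reducing modulo 31: 25480 = 821·31 + 29, so 13^39 ≡ 29.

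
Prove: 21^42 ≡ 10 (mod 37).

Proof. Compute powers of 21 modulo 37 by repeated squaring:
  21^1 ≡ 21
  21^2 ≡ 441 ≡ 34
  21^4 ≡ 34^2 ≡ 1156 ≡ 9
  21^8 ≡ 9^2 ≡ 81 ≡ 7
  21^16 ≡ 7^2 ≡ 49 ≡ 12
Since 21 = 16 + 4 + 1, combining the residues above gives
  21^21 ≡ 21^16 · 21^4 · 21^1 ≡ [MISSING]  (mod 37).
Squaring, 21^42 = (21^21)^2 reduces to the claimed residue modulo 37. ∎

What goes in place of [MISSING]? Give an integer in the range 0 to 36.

11

21^16 · 21^4 · 21^1 ≡ 12 · 9 · 21 = 2268.
2268 mod 37 = 11, so 21^21 ≡ 11 (mod 37).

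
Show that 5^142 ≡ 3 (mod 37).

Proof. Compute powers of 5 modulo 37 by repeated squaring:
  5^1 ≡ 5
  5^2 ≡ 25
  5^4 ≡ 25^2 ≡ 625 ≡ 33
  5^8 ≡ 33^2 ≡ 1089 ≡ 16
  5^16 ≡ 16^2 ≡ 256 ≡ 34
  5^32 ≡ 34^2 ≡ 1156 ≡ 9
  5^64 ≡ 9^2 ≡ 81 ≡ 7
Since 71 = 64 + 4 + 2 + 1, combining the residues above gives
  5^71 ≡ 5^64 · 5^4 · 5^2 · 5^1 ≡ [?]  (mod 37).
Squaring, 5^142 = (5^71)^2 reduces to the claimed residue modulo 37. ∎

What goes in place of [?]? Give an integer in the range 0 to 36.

15

5^64 · 5^4 · 5^2 · 5^1 ≡ 7 · 33 · 25 · 5 = 28875.
28875 mod 37 = 15, so 5^71 ≡ 15 (mod 37).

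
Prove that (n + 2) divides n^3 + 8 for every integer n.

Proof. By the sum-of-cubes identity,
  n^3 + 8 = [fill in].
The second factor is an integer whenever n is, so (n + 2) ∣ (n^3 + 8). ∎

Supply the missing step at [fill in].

(n + 2)(n^2 - 2n + 4)

a^3 + b^3 = (a + b)(a^2 - ab + b^2). With a = n, b = 2:
n^3 + 8 = (n + 2)(n^2 - 2n + 4).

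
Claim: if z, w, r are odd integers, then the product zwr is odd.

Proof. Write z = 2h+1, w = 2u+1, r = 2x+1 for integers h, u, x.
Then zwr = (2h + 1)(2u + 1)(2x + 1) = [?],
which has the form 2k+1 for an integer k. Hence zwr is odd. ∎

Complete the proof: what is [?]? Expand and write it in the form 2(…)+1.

2(4hux + 2hu + 2hx + h + 2ux + u + x) + 1

(2h + 1)(2u + 1)(2x + 1) = 8hux + 4hu + 4hx + 2h + 4ux + 2u + 2x + 1
= 2(4hux + 2hu + 2hx + h + 2ux + u + x) + 1.
Since 4hux + 2hu + 2hx + h + 2ux + u + x is an integer, the product is of the form 2k+1 for an integer k.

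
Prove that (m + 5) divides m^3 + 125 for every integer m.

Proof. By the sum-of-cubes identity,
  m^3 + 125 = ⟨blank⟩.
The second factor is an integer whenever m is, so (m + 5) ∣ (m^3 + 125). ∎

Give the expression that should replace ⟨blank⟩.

a^3 + b^3 = (a + b)(a^2 - ab + b^2). With a = m, b = 5:
m^3 + 125 = (m + 5)(m^2 - 5m + 25).

(m + 5)(m^2 - 5m + 25)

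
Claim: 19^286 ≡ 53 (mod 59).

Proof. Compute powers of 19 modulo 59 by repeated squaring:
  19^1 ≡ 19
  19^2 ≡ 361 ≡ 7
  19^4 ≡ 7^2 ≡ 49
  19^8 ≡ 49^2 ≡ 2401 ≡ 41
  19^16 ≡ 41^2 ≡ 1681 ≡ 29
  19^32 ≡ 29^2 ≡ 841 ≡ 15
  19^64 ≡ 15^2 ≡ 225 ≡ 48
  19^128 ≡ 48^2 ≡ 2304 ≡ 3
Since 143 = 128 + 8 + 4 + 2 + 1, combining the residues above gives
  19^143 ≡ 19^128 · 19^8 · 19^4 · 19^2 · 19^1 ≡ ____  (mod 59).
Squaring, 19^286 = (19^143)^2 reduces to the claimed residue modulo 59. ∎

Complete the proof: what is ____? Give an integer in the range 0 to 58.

17

19^128 · 19^8 · 19^4 · 19^2 · 19^1 ≡ 3 · 41 · 49 · 7 · 19 = 801591.
801591 mod 59 = 17, so 19^143 ≡ 17 (mod 59).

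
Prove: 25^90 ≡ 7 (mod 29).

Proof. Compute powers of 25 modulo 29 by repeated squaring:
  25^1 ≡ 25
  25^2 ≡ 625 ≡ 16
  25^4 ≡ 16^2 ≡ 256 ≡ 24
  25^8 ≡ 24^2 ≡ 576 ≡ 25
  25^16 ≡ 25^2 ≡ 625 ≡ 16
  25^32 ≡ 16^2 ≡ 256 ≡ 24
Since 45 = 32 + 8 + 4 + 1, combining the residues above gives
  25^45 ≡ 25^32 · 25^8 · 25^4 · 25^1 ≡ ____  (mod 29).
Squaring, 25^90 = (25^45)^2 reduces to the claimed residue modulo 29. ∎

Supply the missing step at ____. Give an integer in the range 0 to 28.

23

Multiply the listed residues: 24 · 25 · 24 · 25 = 600 → 14400 → 360000.
Reducing modulo 29: 360000 = 12413·29 + 23, so 25^45 ≡ 23.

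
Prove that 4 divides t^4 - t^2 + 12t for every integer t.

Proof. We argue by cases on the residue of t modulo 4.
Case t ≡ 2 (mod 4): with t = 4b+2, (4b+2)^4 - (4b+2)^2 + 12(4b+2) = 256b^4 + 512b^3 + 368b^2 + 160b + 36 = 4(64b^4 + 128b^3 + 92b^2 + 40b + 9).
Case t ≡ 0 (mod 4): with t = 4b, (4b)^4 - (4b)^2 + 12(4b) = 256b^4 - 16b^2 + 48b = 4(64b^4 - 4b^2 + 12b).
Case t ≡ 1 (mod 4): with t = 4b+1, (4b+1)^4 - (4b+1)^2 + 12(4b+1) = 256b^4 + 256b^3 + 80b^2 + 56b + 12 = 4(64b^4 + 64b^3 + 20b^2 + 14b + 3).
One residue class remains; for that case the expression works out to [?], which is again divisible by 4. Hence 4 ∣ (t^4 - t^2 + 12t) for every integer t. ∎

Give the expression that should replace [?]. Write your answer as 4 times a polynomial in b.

Only t ≡ 3 (mod 4) is unaccounted for. Put t = 4b+3:
(4b+3)^4 - (4b+3)^2 + 12(4b+3) expands to 256b^4 + 768b^3 + 848b^2 + 456b + 108,
and factoring out 4 leaves 4(64b^4 + 192b^3 + 212b^2 + 114b + 27).

4(64b^4 + 192b^3 + 212b^2 + 114b + 27)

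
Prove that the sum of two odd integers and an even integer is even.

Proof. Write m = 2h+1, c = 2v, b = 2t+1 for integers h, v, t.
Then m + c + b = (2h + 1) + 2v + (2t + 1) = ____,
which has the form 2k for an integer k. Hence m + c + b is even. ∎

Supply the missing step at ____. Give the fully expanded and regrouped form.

2(h + t + v + 1)

(2h + 1) + 2v + (2t + 1) = 2h + 2t + 2v + 2
= 2(h + t + v + 1).
Since h + t + v + 1 is an integer, the sum is of the form 2k for an integer k.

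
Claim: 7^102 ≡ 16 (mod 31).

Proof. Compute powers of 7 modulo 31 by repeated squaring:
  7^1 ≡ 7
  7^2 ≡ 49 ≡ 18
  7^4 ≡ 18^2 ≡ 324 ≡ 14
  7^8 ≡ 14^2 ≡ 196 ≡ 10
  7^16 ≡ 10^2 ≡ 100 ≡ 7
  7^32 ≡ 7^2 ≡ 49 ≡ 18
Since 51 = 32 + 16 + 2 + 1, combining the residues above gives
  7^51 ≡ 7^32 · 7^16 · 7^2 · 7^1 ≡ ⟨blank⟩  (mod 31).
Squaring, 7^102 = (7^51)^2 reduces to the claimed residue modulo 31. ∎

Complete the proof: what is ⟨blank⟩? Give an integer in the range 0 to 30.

4

Multiply the listed residues: 18 · 7 · 18 · 7 = 126 → 2268 → 15876.
Reducing modulo 31: 15876 = 512·31 + 4, so 7^51 ≡ 4.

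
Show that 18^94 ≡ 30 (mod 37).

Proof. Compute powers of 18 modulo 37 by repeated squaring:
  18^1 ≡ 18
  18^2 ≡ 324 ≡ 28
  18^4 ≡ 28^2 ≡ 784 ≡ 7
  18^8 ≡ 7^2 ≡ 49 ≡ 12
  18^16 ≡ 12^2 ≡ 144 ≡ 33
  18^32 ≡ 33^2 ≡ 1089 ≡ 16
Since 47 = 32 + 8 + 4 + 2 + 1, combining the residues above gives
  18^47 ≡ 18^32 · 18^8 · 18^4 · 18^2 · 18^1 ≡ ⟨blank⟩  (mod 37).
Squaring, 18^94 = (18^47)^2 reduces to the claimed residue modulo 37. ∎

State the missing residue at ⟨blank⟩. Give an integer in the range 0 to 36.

17

18^32 · 18^8 · 18^4 · 18^2 · 18^1 ≡ 16 · 12 · 7 · 28 · 18 = 677376.
677376 mod 37 = 17, so 18^47 ≡ 17 (mod 37).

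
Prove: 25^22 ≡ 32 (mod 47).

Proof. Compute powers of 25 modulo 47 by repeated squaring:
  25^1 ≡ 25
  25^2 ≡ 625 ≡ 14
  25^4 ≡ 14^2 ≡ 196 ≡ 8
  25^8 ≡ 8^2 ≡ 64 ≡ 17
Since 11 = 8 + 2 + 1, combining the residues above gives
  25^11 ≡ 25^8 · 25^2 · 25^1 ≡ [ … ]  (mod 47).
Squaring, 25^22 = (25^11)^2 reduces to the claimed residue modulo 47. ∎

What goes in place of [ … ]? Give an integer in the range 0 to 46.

28

25^8 · 25^2 · 25^1 ≡ 17 · 14 · 25 = 5950.
5950 mod 47 = 28, so 25^11 ≡ 28 (mod 47).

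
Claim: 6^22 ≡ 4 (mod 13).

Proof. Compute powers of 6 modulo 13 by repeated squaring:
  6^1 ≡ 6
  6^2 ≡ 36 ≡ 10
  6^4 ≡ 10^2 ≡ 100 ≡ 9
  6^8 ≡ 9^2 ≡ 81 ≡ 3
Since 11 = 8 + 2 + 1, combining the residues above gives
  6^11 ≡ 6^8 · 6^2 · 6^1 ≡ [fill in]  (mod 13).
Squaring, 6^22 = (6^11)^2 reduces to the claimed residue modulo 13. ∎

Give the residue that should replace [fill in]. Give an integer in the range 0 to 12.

11

Multiply the listed residues: 3 · 10 · 6 = 30 → 180.
Reducing modulo 13: 180 = 13·13 + 11, so 6^11 ≡ 11.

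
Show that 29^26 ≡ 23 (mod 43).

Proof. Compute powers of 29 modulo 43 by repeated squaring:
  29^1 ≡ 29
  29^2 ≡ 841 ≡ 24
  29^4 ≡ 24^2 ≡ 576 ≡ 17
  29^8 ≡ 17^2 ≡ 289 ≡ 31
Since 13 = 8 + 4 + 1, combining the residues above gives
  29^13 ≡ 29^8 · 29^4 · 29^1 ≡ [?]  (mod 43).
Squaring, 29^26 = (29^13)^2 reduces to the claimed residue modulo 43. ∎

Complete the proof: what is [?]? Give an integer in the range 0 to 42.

Multiply the listed residues: 31 · 17 · 29 = 527 → 15283.
Reducing modulo 43: 15283 = 355·43 + 18, so 29^13 ≡ 18.

18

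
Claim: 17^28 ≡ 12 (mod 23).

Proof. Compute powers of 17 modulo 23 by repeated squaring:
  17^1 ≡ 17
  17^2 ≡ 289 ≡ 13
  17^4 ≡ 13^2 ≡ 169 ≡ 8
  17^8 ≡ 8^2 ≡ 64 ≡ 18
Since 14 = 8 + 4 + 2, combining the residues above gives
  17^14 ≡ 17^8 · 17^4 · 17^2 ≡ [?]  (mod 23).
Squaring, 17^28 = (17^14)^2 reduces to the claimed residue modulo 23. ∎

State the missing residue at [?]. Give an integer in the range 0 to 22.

9

Multiply the listed residues: 18 · 8 · 13 = 144 → 1872.
Reducing modulo 23: 1872 = 81·23 + 9, so 17^14 ≡ 9.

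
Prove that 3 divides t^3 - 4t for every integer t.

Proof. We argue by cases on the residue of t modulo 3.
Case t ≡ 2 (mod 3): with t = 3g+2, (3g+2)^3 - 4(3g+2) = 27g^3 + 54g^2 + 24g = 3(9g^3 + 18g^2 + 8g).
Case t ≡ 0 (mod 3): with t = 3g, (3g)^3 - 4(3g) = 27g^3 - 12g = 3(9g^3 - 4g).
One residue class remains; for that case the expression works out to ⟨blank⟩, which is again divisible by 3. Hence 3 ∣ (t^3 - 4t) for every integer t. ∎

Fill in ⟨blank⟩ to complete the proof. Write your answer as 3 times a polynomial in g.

3(9g^3 + 9g^2 - g - 1)

The residues treated are {2, 0}, so the missing case is t ≡ 1 (mod 3); write t = 3g+1.
Then (3g+1)^3 - 4(3g+1) = 27g^3 + 27g^2 - 3g - 3 = 3(9g^3 + 9g^2 - g - 1).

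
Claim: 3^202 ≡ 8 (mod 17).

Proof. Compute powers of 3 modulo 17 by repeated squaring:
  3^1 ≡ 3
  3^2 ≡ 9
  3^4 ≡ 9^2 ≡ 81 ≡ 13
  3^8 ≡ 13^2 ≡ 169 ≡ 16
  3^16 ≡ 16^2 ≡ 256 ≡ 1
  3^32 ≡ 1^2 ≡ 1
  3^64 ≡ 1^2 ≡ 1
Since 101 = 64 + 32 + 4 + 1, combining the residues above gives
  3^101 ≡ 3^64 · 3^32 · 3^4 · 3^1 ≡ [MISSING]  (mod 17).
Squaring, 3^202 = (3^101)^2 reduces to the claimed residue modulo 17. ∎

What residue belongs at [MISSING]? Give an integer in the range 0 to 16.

Multiply the listed residues: 1 · 1 · 13 · 3 = 1 → 13 → 39.
Reducing modulo 17: 39 = 2·17 + 5, so 3^101 ≡ 5.

5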